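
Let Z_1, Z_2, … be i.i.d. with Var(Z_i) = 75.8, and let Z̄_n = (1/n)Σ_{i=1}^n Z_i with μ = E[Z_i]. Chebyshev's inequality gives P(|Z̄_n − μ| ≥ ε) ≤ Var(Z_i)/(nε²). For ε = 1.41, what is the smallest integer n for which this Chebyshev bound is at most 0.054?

Require 75.8/(n·1.41²) ≤ 0.054, i.e. n ≥ 75.8/(0.054·1.41²) = 706.053.
The smallest integer n is 707.

707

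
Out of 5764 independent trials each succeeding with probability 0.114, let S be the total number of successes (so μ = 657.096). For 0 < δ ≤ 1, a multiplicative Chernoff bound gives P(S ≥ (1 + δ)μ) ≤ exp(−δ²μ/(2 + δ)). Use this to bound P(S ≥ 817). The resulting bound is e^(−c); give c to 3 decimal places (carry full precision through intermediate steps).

17.346

Write 817 = (1 + δ)μ, so δ = 817/657.096 − 1 = 0.2433495…
Then the exponent is δ²μ/(2 + δ) = (817 − μ)² / (μ·(2 + δ)) = 17.345742.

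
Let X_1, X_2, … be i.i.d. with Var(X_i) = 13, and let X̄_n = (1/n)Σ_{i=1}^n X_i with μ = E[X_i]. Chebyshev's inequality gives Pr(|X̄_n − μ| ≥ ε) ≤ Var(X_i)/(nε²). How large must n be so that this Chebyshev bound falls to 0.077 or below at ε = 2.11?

38

Require 13/(n·2.11²) ≤ 0.077, i.e. n ≥ 13/(0.077·2.11²) = 37.922.
The smallest integer n is 38.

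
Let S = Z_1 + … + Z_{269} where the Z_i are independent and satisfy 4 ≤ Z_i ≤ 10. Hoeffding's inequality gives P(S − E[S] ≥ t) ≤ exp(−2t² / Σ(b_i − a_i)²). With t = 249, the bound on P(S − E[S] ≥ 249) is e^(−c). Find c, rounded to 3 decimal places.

Σ(b_i − a_i)² = 269·(6)² = 9684.
c = 2t²/9684 = 2·249²/9684 = 12.8048.

12.805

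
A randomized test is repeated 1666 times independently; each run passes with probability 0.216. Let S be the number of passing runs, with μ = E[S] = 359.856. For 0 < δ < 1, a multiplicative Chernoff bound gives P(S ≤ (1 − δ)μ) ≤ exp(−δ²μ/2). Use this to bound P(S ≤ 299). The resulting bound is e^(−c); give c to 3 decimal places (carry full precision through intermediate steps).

5.146

Write 299 = (1 − δ)μ, so δ = 1 − 299/359.856 = 0.1691121…
Then the exponent is δ²μ/2 = (μ − 299)²/(2μ) = 5.145743.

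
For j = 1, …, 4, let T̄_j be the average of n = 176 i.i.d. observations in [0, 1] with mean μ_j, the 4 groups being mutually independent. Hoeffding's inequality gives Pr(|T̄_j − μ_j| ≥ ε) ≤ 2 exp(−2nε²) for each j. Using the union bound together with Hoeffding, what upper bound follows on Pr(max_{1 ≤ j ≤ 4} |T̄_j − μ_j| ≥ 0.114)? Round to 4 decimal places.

0.0825

Per-experiment Hoeffding bound: 2·exp(−2·176·0.114²) = 2·exp(−4.57459) = 0.020621.
Union bound over 4 events: 4·0.020621 = 0.08248.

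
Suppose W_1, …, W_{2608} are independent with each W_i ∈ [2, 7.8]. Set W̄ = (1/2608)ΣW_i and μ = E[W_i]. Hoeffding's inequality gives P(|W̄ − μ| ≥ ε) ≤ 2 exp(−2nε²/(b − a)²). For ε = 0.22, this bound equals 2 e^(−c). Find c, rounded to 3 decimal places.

7.505

c = 2nε²/(b − a)² = 2·2608·0.22² / 5.8² = 7.5046.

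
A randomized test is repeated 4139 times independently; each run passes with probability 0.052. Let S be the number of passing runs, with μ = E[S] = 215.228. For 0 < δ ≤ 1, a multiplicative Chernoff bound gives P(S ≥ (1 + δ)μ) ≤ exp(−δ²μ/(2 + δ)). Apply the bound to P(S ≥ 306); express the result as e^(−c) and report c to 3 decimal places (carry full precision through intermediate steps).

15.808

Write 306 = (1 + δ)μ, so δ = 306/215.228 − 1 = 0.4217481…
Then the exponent is δ²μ/(2 + δ) = (306 − μ)² / (μ·(2 + δ)) = 15.807969.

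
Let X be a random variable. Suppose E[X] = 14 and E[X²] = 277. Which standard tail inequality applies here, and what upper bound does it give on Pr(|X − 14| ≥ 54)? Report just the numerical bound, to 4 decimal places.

0.0278

The first two moments determine the variance, so Chebyshev's inequality is the sharpest standard bound available.
Var(X) = E[X²] − (E[X])² = 277 − 196 = 81.
Chebyshev's inequality: Pr(|X − μ| ≥ t) ≤ Var(X)/t² = 81/2916 = 0.0278.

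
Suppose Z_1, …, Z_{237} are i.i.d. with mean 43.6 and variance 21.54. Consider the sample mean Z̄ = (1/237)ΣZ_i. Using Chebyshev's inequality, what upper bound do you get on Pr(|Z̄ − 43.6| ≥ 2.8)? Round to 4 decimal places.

Var(Z̄) = Var(Z_i)/n = 21.54/237 = 0.090886.
Chebyshev: Pr(|Z̄ − 43.6| ≥ 2.8) ≤ Var(Z̄)/(2.8)² = 21.54/(237·2.8²) = 0.0116.

0.0116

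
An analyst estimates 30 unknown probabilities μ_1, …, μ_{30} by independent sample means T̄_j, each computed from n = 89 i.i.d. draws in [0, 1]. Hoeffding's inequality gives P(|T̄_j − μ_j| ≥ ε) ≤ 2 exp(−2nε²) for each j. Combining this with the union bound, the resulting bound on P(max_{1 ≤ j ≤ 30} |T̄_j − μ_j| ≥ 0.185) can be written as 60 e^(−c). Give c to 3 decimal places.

6.092

Union bound over the 30 events: P(max_{1 ≤ j ≤ 30} |T̄_j − μ_j| ≥ 0.185) ≤ 30·2·exp(−2nε²) = 60 exp(−2·89·0.185²).
So c = 2·89·0.185² = 6.0921.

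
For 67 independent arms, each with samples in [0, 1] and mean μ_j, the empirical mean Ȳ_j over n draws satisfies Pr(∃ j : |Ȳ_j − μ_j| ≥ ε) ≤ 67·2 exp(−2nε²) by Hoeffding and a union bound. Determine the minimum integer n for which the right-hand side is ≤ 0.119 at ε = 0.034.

Need 2·67·exp(−2nε²) ≤ 0.119, i.e. exp(−2nε²) ≤ 0.119/134.
So 2nε² ≥ ln(134/0.119) = 7.026472.
Hence n ≥ 7.026472/(2·0.034²) = 3039.131.
The smallest integer n is 3040.

3040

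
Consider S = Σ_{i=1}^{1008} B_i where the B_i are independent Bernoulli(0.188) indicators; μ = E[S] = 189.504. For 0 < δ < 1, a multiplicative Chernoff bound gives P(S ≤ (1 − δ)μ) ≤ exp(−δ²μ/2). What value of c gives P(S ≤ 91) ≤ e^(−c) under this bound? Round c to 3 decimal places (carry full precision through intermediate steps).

Write 91 = (1 − δ)μ, so δ = 1 − 91/189.504 = 0.5197991…
Then the exponent is δ²μ/2 = (μ − 91)²/(2μ) = 25.601143.

25.601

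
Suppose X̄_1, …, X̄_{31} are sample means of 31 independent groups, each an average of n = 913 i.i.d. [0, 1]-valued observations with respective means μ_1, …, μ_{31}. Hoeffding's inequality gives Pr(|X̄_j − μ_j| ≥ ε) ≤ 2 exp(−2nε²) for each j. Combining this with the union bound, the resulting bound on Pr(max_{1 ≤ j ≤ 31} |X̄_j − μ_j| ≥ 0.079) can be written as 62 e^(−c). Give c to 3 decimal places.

Union bound over the 31 events: Pr(max_{1 ≤ j ≤ 31} |X̄_j − μ_j| ≥ 0.079) ≤ 31·2·exp(−2nε²) = 62 exp(−2·913·0.079²).
So c = 2·913·0.079² = 11.3961.

11.396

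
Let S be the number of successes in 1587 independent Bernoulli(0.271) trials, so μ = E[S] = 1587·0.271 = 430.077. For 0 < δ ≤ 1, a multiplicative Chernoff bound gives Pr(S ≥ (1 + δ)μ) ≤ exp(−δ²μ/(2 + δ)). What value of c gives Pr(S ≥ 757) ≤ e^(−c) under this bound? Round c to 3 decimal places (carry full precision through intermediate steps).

Write 757 = (1 + δ)μ, so δ = 757/430.077 − 1 = 0.7601499…
Then the exponent is δ²μ/(2 + δ) = (757 − μ)² / (μ·(2 + δ)) = 90.035143.

90.035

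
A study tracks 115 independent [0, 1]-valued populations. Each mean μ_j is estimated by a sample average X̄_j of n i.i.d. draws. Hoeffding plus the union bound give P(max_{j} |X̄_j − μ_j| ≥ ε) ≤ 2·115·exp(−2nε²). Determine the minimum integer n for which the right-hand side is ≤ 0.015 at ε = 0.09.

595

Need 2·115·exp(−2nε²) ≤ 0.015, i.e. exp(−2nε²) ≤ 0.015/230.
So 2nε² ≥ ln(230/0.015) = 9.637784.
Hence n ≥ 9.637784/(2·0.09²) = 594.925.
The smallest integer n is 595.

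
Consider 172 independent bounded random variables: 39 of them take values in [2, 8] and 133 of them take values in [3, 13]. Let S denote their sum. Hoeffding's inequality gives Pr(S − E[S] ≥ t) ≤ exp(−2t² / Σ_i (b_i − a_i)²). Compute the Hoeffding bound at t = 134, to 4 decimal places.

Σ(b_i − a_i)² = 39·6² + 133·10² = 14704.
Exponent = 2·134² / 14704 = 2.44233.
Bound = exp(−2.44233) = 0.08696.

0.0870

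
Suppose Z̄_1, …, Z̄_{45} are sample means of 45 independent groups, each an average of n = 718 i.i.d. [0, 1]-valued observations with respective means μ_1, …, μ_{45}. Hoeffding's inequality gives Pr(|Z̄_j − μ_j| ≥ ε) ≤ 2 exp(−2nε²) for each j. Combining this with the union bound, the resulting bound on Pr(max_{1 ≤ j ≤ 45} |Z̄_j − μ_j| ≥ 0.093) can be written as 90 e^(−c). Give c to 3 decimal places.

12.420

Union bound over the 45 events: Pr(max_{1 ≤ j ≤ 45} |Z̄_j − μ_j| ≥ 0.093) ≤ 45·2·exp(−2nε²) = 90 exp(−2·718·0.093²).
So c = 2·718·0.093² = 12.4200.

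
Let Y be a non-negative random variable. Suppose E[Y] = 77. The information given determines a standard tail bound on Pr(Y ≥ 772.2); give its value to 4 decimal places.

Only the mean of a non-negative variable is known, so Markov's inequality is the applicable tail bound.
Markov's inequality: for a non-negative random variable, Pr(Y ≥ a) ≤ E[Y]/a.
Here E[Y] = 77 and a = 772.2, so the bound is 77/772.2 = 0.0997.

0.0997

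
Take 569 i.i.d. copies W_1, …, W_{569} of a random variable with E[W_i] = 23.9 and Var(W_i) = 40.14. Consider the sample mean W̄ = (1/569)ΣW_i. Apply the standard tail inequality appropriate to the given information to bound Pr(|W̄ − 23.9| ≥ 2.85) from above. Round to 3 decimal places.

0.009

With mean and variance of each term known, Chebyshev's inequality bounds the deviation of the sum (or sample mean).
Var(W̄) = Var(W_i)/n = 40.14/569 = 0.070545.
Chebyshev: Pr(|W̄ − 23.9| ≥ 2.85) ≤ Var(W̄)/(2.85)² = 40.14/(569·2.85²) = 0.0087.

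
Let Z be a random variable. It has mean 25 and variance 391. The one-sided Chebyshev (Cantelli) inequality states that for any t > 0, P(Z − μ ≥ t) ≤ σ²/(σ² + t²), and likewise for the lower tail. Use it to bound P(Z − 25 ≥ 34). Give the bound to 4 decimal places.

0.2527

Here σ² = 391 and t = 34, so σ² + t² = 1547.
Cantelli's bound: 391/1547 = 0.2527.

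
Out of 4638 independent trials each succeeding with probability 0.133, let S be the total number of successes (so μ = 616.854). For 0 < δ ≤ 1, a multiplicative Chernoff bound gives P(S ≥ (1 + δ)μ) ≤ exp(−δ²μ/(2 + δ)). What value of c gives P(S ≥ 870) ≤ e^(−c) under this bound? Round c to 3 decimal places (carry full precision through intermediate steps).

43.100

Write 870 = (1 + δ)μ, so δ = 870/616.854 − 1 = 0.4103824…
Then the exponent is δ²μ/(2 + δ) = (870 − μ)² / (μ·(2 + δ)) = 43.099657.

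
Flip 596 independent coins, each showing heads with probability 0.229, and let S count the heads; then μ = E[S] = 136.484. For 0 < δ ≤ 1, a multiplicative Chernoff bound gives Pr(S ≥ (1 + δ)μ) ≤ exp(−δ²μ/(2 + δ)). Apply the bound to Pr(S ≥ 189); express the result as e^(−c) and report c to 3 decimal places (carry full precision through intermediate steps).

Write 189 = (1 + δ)μ, so δ = 189/136.484 − 1 = 0.3847777…
Then the exponent is δ²μ/(2 + δ) = (189 − μ)² / (μ·(2 + δ)) = 8.473321.

8.473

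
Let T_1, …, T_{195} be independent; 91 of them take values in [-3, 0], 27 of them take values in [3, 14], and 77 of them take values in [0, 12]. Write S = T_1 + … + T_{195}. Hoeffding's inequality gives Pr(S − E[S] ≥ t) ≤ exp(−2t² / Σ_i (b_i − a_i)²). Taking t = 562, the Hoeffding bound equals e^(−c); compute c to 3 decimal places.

Σ(b_i − a_i)² = 91·3² + 27·11² + 77·12² = 15174.
c = 2t² / 15174 = 2·562² / 15174 = 41.6296.

41.630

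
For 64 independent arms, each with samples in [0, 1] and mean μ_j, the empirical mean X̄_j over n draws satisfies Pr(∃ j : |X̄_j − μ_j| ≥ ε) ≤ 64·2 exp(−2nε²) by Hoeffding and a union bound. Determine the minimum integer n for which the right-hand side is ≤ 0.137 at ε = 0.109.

288

Need 2·64·exp(−2nε²) ≤ 0.137, i.e. exp(−2nε²) ≤ 0.137/128.
So 2nε² ≥ ln(128/0.137) = 6.839805.
Hence n ≥ 6.839805/(2·0.109²) = 287.846.
The smallest integer n is 288.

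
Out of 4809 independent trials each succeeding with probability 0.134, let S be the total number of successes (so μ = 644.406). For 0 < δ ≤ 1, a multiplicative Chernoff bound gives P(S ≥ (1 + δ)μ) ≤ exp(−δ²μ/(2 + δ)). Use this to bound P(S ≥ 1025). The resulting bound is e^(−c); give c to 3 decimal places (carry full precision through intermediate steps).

86.768

Write 1025 = (1 + δ)μ, so δ = 1025/644.406 − 1 = 0.5906121…
Then the exponent is δ²μ/(2 + δ) = (1025 − μ)² / (μ·(2 + δ)) = 86.768463.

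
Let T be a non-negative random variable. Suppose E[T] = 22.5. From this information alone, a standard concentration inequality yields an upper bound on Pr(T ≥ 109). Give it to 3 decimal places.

0.206

Only the mean of a non-negative variable is known, so Markov's inequality is the applicable tail bound.
Markov's inequality: for a non-negative random variable, Pr(T ≥ a) ≤ E[T]/a.
Here E[T] = 22.5 and a = 109, so the bound is 22.5/109 = 0.2064.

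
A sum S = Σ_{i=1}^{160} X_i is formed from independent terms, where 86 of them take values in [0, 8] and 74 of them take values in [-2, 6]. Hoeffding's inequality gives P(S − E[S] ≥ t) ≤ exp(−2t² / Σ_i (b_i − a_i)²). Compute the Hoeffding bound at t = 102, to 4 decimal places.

0.1311

Σ(b_i − a_i)² = 86·8² + 74·8² = 10240.
Exponent = 2·102² / 10240 = 2.03203.
Bound = exp(−2.03203) = 0.13107.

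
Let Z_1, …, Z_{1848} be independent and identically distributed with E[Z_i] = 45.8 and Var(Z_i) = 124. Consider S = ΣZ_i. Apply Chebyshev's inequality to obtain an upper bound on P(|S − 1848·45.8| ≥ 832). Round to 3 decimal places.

0.331

Var(S) = n·Var(Z_i) = 1848·124 = 229152.
Chebyshev: P(|S − 1848·45.8| ≥ 832) ≤ Var(S)/832² = 229152/692224 = 0.3310.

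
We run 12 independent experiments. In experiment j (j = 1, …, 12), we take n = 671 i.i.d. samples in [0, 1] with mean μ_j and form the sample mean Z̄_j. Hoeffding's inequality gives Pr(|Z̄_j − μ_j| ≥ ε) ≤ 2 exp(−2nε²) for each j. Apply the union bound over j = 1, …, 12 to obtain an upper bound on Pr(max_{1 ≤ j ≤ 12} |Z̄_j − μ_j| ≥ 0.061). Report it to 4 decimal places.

0.1628

Per-experiment Hoeffding bound: 2·exp(−2·671·0.061²) = 2·exp(−4.99358) = 0.013563.
Union bound over 12 events: 12·0.013563 = 0.16275.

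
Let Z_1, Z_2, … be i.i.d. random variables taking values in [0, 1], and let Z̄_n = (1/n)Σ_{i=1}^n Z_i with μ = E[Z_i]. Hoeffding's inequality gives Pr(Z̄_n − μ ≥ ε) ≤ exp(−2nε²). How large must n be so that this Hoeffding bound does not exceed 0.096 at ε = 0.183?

35

Require exp(−2nε²) ≤ 0.096, i.e. 2nε² ≥ ln(1/0.096) = 2.343407.
So n ≥ 2.343407 / (2·0.183²) = 34.988.
The smallest integer n is 35.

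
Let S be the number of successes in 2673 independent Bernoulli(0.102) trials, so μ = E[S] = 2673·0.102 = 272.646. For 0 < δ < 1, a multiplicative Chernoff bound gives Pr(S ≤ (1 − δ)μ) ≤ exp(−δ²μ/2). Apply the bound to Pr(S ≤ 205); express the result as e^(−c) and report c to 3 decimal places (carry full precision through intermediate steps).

Write 205 = (1 − δ)μ, so δ = 1 − 205/272.646 = 0.2481093…
Then the exponent is δ²μ/2 = (μ − 205)²/(2μ) = 8.391800.

8.392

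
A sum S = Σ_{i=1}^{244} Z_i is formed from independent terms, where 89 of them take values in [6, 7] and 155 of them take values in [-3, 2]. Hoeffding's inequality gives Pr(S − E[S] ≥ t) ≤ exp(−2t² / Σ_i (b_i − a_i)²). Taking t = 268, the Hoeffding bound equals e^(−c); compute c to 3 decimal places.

36.238

Σ(b_i − a_i)² = 89·1² + 155·5² = 3964.
c = 2t² / 3964 = 2·268² / 3964 = 36.2381.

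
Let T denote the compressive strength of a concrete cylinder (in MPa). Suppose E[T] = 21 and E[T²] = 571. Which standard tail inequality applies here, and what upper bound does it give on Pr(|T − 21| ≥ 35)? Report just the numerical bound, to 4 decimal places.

The first two moments determine the variance, so Chebyshev's inequality is the sharpest standard bound available.
Var(T) = E[T²] − (E[T])² = 571 − 441 = 130.
Chebyshev's inequality: Pr(|T − μ| ≥ t) ≤ Var(T)/t² = 130/1225 = 0.1061.

0.1061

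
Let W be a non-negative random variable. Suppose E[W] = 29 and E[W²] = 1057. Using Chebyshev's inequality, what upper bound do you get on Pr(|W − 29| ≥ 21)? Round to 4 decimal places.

0.4898

Var(W) = E[W²] − (E[W])² = 1057 − 841 = 216.
Chebyshev's inequality: Pr(|W − μ| ≥ t) ≤ Var(W)/t² = 216/441 = 0.4898.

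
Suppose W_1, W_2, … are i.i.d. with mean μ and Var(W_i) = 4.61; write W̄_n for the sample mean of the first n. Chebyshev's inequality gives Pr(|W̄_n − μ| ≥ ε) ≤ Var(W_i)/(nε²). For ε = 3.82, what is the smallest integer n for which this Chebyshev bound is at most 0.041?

Require 4.61/(n·3.82²) ≤ 0.041, i.e. n ≥ 4.61/(0.041·3.82²) = 7.705.
The smallest integer n is 8.

8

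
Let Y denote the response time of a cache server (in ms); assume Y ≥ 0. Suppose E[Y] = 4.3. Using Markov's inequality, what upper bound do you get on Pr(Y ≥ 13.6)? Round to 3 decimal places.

0.316

Markov's inequality: for a non-negative random variable, Pr(Y ≥ a) ≤ E[Y]/a.
Here E[Y] = 4.3 and a = 13.6, so the bound is 4.3/13.6 = 0.3162.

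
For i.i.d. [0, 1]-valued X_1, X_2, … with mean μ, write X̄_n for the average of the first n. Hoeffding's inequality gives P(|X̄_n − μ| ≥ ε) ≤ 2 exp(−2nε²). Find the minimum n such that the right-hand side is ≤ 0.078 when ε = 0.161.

Require 2·exp(−2nε²) ≤ 0.078, i.e. 2nε² ≥ ln(2/0.078) = 3.244194.
So n ≥ 3.244194 / (2·0.161²) = 62.578.
The smallest integer n is 63.

63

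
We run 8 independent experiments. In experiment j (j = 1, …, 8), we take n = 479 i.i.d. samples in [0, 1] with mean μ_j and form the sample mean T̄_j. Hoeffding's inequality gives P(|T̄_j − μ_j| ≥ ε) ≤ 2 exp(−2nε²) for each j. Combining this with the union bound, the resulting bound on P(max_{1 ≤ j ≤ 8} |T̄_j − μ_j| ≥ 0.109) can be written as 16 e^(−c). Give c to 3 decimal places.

11.382

Union bound over the 8 events: P(max_{1 ≤ j ≤ 8} |T̄_j − μ_j| ≥ 0.109) ≤ 8·2·exp(−2nε²) = 16 exp(−2·479·0.109²).
So c = 2·479·0.109² = 11.3820.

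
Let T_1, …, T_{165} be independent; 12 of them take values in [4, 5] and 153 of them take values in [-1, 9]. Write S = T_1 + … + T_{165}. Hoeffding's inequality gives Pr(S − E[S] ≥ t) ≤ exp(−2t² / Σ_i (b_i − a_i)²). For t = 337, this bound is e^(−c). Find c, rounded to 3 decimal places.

Σ(b_i − a_i)² = 12·1² + 153·10² = 15312.
c = 2t² / 15312 = 2·337² / 15312 = 14.8340.

14.834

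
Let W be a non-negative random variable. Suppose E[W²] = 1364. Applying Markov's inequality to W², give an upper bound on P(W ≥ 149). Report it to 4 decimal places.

Since W ≥ 0, the event {W ≥ 149} is the same as {W² ≥ 22201}.
Markov's inequality applied to W² gives P(W² ≥ 22201) ≤ E[W²]/22201 = 1364/22201 = 0.0614.

0.0614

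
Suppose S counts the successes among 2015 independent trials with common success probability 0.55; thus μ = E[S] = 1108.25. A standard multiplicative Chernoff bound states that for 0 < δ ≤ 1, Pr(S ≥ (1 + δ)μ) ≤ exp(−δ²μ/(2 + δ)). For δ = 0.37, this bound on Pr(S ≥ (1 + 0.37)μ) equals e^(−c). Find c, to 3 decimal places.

c = δ²μ/(2 + δ) = 0.37²·1108.25/(2 + 0.37) = 64.0166.

64.017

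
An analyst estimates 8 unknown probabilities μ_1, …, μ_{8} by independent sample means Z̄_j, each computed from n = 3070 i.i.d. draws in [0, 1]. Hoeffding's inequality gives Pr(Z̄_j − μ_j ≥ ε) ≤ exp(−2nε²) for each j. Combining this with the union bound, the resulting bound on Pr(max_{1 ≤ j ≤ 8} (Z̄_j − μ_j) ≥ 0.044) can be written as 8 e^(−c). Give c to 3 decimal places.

11.887

Union bound over the 8 events: Pr(max_{1 ≤ j ≤ 8} (Z̄_j − μ_j) ≥ 0.044) ≤ 8·exp(−2nε²) = 8 exp(−2·3070·0.044²).
So c = 2·3070·0.044² = 11.8870.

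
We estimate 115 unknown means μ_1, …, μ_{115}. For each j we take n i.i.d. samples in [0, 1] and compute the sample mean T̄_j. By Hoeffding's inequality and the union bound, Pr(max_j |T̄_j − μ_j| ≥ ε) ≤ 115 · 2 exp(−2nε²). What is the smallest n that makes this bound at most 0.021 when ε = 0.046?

Need 2·115·exp(−2nε²) ≤ 0.021, i.e. exp(−2nε²) ≤ 0.021/230.
So 2nε² ≥ ln(230/0.021) = 9.301312.
Hence n ≥ 9.301312/(2·0.046²) = 2197.853.
The smallest integer n is 2198.

2198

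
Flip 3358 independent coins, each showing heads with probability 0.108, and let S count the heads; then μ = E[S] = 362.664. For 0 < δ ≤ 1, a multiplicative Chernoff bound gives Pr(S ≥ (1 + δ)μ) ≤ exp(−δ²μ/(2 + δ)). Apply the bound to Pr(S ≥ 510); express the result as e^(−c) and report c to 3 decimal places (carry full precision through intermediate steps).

24.875

Write 510 = (1 + δ)μ, so δ = 510/362.664 − 1 = 0.4062603…
Then the exponent is δ²μ/(2 + δ) = (510 − μ)² / (μ·(2 + δ)) = 24.875435.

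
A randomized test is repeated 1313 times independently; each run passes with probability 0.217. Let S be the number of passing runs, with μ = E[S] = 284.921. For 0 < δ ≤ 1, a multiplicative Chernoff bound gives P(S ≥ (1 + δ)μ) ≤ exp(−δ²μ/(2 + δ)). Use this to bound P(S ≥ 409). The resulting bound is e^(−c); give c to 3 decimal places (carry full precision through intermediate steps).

Write 409 = (1 + δ)μ, so δ = 409/284.921 − 1 = 0.4354856…
Then the exponent is δ²μ/(2 + δ) = (409 − μ)² / (μ·(2 + δ)) = 22.186385.

22.186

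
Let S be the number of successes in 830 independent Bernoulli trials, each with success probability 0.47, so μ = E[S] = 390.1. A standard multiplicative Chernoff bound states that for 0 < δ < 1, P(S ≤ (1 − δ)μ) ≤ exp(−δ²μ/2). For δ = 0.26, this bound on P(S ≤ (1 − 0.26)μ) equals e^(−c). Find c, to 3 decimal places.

13.185

c = δ²μ/2 = 0.26²·390.1/2 = 13.1854.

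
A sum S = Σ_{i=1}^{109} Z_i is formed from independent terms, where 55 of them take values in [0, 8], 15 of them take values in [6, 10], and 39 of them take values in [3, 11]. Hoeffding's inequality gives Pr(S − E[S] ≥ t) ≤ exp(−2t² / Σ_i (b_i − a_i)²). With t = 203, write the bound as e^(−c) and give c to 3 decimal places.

13.174

Σ(b_i − a_i)² = 55·8² + 15·4² + 39·8² = 6256.
c = 2t² / 6256 = 2·203² / 6256 = 13.1742.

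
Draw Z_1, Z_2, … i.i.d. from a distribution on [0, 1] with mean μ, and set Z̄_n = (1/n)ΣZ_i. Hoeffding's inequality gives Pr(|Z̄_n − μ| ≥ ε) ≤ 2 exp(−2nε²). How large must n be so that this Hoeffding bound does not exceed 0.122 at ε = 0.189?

Require 2·exp(−2nε²) ≤ 0.122, i.e. 2nε² ≥ ln(2/0.122) = 2.796881.
So n ≥ 2.796881 / (2·0.189²) = 39.149.
The smallest integer n is 40.

40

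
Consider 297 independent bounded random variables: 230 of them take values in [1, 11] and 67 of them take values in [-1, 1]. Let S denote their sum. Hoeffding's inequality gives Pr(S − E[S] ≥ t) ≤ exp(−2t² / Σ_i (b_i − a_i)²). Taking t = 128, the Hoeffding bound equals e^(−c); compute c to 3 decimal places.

Σ(b_i − a_i)² = 230·10² + 67·2² = 23268.
c = 2t² / 23268 = 2·128² / 23268 = 1.4083.

1.408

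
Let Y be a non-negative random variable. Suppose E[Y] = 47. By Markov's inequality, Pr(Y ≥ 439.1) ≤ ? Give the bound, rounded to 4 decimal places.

0.1070

Markov's inequality: for a non-negative random variable, Pr(Y ≥ a) ≤ E[Y]/a.
Here E[Y] = 47 and a = 439.1, so the bound is 47/439.1 = 0.1070.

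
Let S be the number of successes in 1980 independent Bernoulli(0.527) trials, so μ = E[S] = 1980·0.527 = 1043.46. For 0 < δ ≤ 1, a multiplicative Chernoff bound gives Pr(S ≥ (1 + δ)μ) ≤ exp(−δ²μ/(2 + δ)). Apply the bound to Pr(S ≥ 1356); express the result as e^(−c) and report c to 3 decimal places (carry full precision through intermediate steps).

40.710

Write 1356 = (1 + δ)μ, so δ = 1356/1043.46 − 1 = 0.2995227…
Then the exponent is δ²μ/(2 + δ) = (1356 − μ)² / (μ·(2 + δ)) = 40.709681.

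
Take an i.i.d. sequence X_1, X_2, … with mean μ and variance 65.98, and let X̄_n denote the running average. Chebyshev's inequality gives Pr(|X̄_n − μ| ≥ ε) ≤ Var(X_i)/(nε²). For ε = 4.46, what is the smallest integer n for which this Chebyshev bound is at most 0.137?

25

Require 65.98/(n·4.46²) ≤ 0.137, i.e. n ≥ 65.98/(0.137·4.46²) = 24.212.
The smallest integer n is 25.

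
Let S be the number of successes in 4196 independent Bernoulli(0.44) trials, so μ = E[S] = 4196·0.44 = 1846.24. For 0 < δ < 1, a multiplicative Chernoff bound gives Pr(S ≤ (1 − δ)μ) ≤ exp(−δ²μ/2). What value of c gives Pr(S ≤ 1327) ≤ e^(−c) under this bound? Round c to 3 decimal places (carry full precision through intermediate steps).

Write 1327 = (1 − δ)μ, so δ = 1 − 1327/1846.24 = 0.2812419…
Then the exponent is δ²μ/2 = (μ − 1327)²/(2μ) = 73.016016.

73.016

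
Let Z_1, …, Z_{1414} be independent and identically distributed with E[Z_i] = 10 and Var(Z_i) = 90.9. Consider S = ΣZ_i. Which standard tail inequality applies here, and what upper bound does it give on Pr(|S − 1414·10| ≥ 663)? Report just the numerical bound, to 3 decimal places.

With mean and variance of each term known, Chebyshev's inequality bounds the deviation of the sum (or sample mean).
Var(S) = n·Var(Z_i) = 1414·90.9 = 128532.6.
Chebyshev: Pr(|S − 1414·10| ≥ 663) ≤ Var(S)/663² = 128532.6/439569 = 0.2924.

0.292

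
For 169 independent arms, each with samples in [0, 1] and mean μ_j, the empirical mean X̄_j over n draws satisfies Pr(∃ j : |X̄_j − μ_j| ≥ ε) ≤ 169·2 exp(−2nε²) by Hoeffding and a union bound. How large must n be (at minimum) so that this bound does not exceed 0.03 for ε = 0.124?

304

Need 2·169·exp(−2nε²) ≤ 0.03, i.e. exp(−2nε²) ≤ 0.03/338.
So 2nε² ≥ ln(338/0.03) = 9.329604.
Hence n ≥ 9.329604/(2·0.124²) = 303.382.
The smallest integer n is 304.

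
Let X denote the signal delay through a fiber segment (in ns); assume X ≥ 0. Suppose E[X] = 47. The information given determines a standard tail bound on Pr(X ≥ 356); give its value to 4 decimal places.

0.1320

Only the mean of a non-negative variable is known, so Markov's inequality is the applicable tail bound.
Markov's inequality: for a non-negative random variable, Pr(X ≥ a) ≤ E[X]/a.
Here E[X] = 47 and a = 356, so the bound is 47/356 = 0.1320.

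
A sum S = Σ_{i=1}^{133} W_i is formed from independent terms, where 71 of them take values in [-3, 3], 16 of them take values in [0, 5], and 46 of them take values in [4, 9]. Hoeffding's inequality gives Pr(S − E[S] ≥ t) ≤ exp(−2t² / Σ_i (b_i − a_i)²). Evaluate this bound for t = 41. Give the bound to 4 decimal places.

Σ(b_i − a_i)² = 71·6² + 16·5² + 46·5² = 4106.
Exponent = 2·41² / 4106 = 0.81880.
Bound = exp(−0.81880) = 0.44096.

0.4410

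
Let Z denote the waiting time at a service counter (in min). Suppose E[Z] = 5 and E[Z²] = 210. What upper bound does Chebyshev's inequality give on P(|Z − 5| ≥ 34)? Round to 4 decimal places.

Var(Z) = E[Z²] − (E[Z])² = 210 − 25 = 185.
Chebyshev's inequality: P(|Z − μ| ≥ t) ≤ Var(Z)/t² = 185/1156 = 0.1600.

0.1600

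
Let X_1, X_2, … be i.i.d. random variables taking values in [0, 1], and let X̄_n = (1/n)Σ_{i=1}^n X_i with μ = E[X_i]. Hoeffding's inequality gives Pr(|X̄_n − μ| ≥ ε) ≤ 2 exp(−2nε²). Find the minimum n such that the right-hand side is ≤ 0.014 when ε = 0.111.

202

Require 2·exp(−2nε²) ≤ 0.014, i.e. 2nε² ≥ ln(2/0.014) = 4.961845.
So n ≥ 4.961845 / (2·0.111²) = 201.357.
The smallest integer n is 202.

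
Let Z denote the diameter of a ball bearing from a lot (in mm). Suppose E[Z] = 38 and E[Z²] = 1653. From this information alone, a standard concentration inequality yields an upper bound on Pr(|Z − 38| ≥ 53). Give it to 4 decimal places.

0.0744

The first two moments determine the variance, so Chebyshev's inequality is the sharpest standard bound available.
Var(Z) = E[Z²] − (E[Z])² = 1653 − 1444 = 209.
Chebyshev's inequality: Pr(|Z − μ| ≥ t) ≤ Var(Z)/t² = 209/2809 = 0.0744.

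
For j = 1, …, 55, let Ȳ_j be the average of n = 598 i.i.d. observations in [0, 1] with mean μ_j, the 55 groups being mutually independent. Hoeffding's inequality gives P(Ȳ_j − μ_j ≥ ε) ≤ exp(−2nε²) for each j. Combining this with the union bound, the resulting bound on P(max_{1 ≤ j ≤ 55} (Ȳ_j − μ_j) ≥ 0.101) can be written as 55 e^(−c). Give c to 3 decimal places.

Union bound over the 55 events: P(max_{1 ≤ j ≤ 55} (Ȳ_j − μ_j) ≥ 0.101) ≤ 55·exp(−2nε²) = 55 exp(−2·598·0.101²).
So c = 2·598·0.101² = 12.2004.

12.200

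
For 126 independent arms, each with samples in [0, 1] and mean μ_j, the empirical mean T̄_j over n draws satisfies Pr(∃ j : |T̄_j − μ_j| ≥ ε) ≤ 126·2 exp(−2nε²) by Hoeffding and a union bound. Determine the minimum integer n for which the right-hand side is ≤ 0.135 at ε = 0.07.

769

Need 2·126·exp(−2nε²) ≤ 0.135, i.e. exp(−2nε²) ≤ 0.135/252.
So 2nε² ≥ ln(252/0.135) = 7.531910.
Hence n ≥ 7.531910/(2·0.07²) = 768.562.
The smallest integer n is 769.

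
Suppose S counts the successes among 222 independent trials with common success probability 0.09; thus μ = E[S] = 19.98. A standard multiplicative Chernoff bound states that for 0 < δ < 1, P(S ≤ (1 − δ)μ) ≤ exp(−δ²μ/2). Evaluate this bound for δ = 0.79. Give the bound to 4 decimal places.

0.0020

Exponent = δ²μ/2 = 0.79²·19.98/2 = 6.2348.
Bound = exp(−6.2348) = 0.00196.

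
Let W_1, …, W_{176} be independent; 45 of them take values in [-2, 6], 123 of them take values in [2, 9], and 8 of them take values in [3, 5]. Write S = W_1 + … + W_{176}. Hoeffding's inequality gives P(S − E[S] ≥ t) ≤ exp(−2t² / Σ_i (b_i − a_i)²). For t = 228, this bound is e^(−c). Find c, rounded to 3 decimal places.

Σ(b_i − a_i)² = 45·8² + 123·7² + 8·2² = 8939.
c = 2t² / 8939 = 2·228² / 8939 = 11.6308.

11.631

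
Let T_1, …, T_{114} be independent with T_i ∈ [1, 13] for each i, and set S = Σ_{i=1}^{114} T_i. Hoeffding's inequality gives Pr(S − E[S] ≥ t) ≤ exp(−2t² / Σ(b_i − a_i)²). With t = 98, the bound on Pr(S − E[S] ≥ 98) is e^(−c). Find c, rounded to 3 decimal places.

Σ(b_i − a_i)² = 114·(12)² = 16416.
c = 2t²/16416 = 2·98²/16416 = 1.1701.

1.170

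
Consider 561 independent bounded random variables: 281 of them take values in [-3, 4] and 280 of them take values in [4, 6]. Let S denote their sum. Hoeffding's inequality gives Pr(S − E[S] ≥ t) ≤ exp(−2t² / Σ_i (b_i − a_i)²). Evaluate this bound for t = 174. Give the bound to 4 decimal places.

Σ(b_i − a_i)² = 281·7² + 280·2² = 14889.
Exponent = 2·174² / 14889 = 4.06690.
Bound = exp(−4.06690) = 0.01713.

0.0171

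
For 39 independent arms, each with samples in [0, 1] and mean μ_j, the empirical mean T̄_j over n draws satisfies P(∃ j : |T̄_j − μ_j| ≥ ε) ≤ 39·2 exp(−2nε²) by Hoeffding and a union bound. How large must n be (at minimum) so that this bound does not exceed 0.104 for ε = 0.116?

Need 2·39·exp(−2nε²) ≤ 0.104, i.e. exp(−2nε²) ≤ 0.104/78.
So 2nε² ≥ ln(78/0.104) = 6.620073.
Hence n ≥ 6.620073/(2·0.116²) = 245.990.
The smallest integer n is 246.

246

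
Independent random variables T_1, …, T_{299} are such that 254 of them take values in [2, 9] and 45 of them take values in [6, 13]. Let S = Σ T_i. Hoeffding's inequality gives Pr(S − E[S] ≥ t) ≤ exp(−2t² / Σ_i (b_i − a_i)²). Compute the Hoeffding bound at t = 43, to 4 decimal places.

0.7769

Σ(b_i − a_i)² = 254·7² + 45·7² = 14651.
Exponent = 2·43² / 14651 = 0.25241.
Bound = exp(−0.25241) = 0.77693.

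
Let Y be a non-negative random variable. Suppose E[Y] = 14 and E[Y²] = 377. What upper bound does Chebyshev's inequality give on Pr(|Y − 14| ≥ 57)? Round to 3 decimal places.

0.056

Var(Y) = E[Y²] − (E[Y])² = 377 − 196 = 181.
Chebyshev's inequality: Pr(|Y − μ| ≥ t) ≤ Var(Y)/t² = 181/3249 = 0.0557.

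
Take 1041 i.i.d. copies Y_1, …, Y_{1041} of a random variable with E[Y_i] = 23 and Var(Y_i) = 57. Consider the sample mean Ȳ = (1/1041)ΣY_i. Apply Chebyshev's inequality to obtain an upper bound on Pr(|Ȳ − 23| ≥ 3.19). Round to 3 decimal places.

0.005

Var(Ȳ) = Var(Y_i)/n = 57/1041 = 0.054755.
Chebyshev: Pr(|Ȳ − 23| ≥ 3.19) ≤ Var(Ȳ)/(3.19)² = 57/(1041·3.19²) = 0.0054.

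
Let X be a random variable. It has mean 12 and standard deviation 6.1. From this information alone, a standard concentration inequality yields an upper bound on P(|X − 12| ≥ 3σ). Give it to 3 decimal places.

0.111

Mean and variance are known, so Chebyshev's inequality applies.
Chebyshev: P(|X − μ| ≥ t) ≤ Var(X)/t².
Var(X) = σ² = 6.1² = 37.21.
t = 3·6.1 = 18.3.
Bound = 37.21 / 334.89 = 0.1111.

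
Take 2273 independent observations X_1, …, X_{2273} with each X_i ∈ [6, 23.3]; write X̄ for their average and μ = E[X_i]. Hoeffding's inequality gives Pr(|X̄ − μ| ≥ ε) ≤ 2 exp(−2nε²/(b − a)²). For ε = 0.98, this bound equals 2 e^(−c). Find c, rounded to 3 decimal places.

c = 2nε²/(b − a)² = 2·2273·0.98² / 17.3² = 14.5878.

14.588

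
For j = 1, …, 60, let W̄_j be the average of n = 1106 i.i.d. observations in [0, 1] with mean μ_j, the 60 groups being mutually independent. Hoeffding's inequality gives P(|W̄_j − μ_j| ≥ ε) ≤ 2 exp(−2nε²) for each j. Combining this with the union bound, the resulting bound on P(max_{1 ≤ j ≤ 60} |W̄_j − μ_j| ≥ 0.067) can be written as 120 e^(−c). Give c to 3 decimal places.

Union bound over the 60 events: P(max_{1 ≤ j ≤ 60} |W̄_j − μ_j| ≥ 0.067) ≤ 60·2·exp(−2nε²) = 120 exp(−2·1106·0.067²).
So c = 2·1106·0.067² = 9.9297.

9.930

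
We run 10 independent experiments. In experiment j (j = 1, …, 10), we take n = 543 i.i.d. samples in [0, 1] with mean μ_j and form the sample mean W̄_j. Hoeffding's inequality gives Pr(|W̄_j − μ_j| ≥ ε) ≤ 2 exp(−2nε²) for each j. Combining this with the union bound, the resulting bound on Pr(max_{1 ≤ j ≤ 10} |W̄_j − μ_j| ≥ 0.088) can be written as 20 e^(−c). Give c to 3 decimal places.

8.410

Union bound over the 10 events: Pr(max_{1 ≤ j ≤ 10} |W̄_j − μ_j| ≥ 0.088) ≤ 10·2·exp(−2nε²) = 20 exp(−2·543·0.088²).
So c = 2·543·0.088² = 8.4100.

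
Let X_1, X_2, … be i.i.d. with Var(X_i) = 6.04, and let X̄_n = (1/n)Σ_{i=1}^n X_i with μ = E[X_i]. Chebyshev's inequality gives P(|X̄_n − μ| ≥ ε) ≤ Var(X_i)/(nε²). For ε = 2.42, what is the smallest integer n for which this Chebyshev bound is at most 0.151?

7

Require 6.04/(n·2.42²) ≤ 0.151, i.e. n ≥ 6.04/(0.151·2.42²) = 6.830.
The smallest integer n is 7.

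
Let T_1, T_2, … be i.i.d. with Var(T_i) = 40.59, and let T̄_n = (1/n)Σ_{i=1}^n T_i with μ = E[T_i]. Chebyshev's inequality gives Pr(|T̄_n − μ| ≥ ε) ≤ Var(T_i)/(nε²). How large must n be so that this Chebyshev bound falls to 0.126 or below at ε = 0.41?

Require 40.59/(n·0.41²) ≤ 0.126, i.e. n ≥ 40.59/(0.126·0.41²) = 1916.376.
The smallest integer n is 1917.

1917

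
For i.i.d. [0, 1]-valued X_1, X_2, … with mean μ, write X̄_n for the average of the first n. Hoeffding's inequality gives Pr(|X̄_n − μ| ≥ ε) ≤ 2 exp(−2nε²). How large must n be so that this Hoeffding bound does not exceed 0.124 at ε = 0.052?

515

Require 2·exp(−2nε²) ≤ 0.124, i.e. 2nε² ≥ ln(2/0.124) = 2.780621.
So n ≥ 2.780621 / (2·0.052²) = 514.168.
The smallest integer n is 515.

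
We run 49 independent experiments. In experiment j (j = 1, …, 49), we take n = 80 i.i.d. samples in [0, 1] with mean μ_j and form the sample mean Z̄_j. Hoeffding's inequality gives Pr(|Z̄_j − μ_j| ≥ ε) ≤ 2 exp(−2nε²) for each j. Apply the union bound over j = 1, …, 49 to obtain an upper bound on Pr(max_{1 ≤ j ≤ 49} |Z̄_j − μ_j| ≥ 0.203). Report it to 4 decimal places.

Per-experiment Hoeffding bound: 2·exp(−2·80·0.203²) = 2·exp(−6.59344) = 0.0027386.
Union bound over 49 events: 49·0.0027386 = 0.13419.

0.1342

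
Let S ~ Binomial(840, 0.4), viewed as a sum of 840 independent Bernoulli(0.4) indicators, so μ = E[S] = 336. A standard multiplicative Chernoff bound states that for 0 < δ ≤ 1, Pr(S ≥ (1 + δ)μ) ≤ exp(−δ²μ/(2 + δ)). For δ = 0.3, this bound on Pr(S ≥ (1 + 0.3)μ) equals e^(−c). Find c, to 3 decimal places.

13.148

c = δ²μ/(2 + δ) = 0.3²·336/(2 + 0.3) = 13.1478.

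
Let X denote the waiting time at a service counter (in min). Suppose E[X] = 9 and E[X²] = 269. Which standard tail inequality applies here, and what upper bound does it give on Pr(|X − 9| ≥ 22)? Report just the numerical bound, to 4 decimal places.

The first two moments determine the variance, so Chebyshev's inequality is the sharpest standard bound available.
Var(X) = E[X²] − (E[X])² = 269 − 81 = 188.
Chebyshev's inequality: Pr(|X − μ| ≥ t) ≤ Var(X)/t² = 188/484 = 0.3884.

0.3884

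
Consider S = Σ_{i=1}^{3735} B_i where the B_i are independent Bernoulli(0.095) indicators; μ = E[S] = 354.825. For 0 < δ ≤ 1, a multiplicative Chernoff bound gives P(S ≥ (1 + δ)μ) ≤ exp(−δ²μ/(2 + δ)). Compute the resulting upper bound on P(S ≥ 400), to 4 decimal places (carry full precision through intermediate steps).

0.0670

Write 400 = (1 + δ)μ, so δ = 400/354.825 − 1 = 0.1273163…
Then the exponent is δ²μ/(2 + δ) = (400 − μ)² / (μ·(2 + δ)) = 2.703647.
Bound = exp(−2.703647) = 0.06696.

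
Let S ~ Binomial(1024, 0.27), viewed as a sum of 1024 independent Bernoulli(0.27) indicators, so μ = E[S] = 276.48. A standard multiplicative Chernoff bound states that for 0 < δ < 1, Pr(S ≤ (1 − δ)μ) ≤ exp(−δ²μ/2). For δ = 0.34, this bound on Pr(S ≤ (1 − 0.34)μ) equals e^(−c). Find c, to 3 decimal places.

15.981

c = δ²μ/2 = 0.34²·276.48/2 = 15.9805.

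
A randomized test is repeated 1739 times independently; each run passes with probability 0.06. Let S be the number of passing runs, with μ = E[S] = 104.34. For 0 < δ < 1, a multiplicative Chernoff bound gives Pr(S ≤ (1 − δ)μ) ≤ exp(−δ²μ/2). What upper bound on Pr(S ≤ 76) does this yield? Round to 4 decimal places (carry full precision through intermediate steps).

0.0213

Write 76 = (1 − δ)μ, so δ = 1 − 76/104.34 = 0.271612…
Then the exponent is δ²μ/2 = (μ − 76)²/(2μ) = 3.848743.
Bound = exp(−3.848743) = 0.02131.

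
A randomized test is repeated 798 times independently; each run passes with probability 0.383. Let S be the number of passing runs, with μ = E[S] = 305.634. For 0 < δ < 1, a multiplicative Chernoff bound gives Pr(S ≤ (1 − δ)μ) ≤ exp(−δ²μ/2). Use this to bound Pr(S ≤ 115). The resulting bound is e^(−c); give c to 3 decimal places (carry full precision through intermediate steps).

Write 115 = (1 − δ)μ, so δ = 1 − 115/305.634 = 0.623733…
Then the exponent is δ²μ/2 = (μ − 115)²/(2μ) = 59.452355.

59.452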